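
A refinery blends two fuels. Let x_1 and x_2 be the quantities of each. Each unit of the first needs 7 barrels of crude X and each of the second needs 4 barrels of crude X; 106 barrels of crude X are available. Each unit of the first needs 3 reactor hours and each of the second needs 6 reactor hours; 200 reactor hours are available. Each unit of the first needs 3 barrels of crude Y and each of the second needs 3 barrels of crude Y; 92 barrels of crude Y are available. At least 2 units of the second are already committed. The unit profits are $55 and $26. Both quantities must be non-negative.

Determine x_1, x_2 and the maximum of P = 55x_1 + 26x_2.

x_1 = 14, x_2 = 2, maximum P = 822

Extreme points and P = 55x_1 + 26x_2:
  (0, 53/2) → P = 689
  (0, 2) → P = 52
  (14, 2) → P = 822

At the optimal vertex, 7x_1 + 4x_2 = 106 and x_2 = 2.
Solving simultaneously gives x_1 = 14, x_2 = 2.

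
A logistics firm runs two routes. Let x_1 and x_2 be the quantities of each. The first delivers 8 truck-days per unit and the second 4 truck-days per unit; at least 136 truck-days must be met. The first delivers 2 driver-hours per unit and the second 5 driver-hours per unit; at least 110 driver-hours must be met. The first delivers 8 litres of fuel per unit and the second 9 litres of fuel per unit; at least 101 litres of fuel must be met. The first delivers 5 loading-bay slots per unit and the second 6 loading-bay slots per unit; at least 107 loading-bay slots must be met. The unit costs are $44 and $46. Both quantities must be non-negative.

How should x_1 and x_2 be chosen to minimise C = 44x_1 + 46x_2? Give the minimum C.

Corner points and C = 44x_1 + 46x_2:
  (0, 34) → C = 1564
  (55, 0) → C = 2420
  (15/2, 19) → C = 1204
The feasible region is unbounded (it extends along (0, 1), (1, 0)), but C strictly increases along every unbounded feasible direction, so there is no improving ray and the minimum is attained at a vertex.

At the optimal vertex, 8x_1 + 4x_2 = 136 and 2x_1 + 5x_2 = 110.
Solving simultaneously gives x_1 = 15/2, x_2 = 19.

x_1 = 15/2, x_2 = 19, minimum C = 1204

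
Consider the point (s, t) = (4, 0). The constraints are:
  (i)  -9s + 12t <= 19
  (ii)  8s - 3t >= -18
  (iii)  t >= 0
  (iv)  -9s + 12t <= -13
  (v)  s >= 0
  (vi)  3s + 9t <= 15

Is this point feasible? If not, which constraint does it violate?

(i): -36 ≤ 19 ✓
(ii): 32 ≥ -18 ✓
(iii): 0 ≥ 0 ✓
(iv): -36 ≤ -13 ✓
(v): 4 ≥ 0 ✓
(vi): 12 ≤ 15 ✓

feasible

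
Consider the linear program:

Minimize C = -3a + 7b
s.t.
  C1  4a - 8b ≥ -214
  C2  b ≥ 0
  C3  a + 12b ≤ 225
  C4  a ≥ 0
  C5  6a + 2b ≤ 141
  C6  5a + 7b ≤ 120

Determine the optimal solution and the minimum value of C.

a = 47/2, b = 0, minimum C = -141/2

Corner points and C = -3a + 7b:
  (0, 0) → C = 0
  (47/2, 0) → C = -141/2
  (0, 120/7) → C = 120
  (747/32, 15/32) → C = -267/4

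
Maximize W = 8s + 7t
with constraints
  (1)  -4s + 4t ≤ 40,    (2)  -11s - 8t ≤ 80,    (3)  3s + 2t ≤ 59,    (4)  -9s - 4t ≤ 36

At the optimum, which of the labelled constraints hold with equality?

Extreme points and W = 8s + 7t:
  (39/5, 89/5) → W = 187
  (-76/13, 54/13) → W = -230/13
  (316, -889/2) → W = -1167/2
  (8/7, -81/7) → W = -503/7

The maximum is at (39/5, 89/5). Substituting into each constraint, equality holds for (1) and (3); the remaining constraints have slack.

(1) and (3)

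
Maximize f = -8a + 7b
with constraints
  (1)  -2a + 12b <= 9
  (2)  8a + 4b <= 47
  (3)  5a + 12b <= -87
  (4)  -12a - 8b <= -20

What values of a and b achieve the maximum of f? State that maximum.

a = 9, b = -11, maximum f = -149

Corner points and f = -8a + 7b:
  (12, -49/4) → f = -727/4
  (37/2, -101/4) → f = -1299/4
  (9, -11) → f = -149

The optimum lies where 5a + 12b = -87 and -12a - 8b = -20.
Solving simultaneously gives a = 9, b = -11.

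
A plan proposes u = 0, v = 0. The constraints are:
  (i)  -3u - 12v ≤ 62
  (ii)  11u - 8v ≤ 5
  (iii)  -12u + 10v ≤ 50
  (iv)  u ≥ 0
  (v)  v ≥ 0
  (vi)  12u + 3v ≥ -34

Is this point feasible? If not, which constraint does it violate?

feasible

(i): 0 ≤ 62 ✓
(ii): 0 ≤ 5 ✓
(iii): 0 ≤ 50 ✓
(iv): 0 ≥ 0 ✓
(v): 0 ≥ 0 ✓
(vi): 0 ≥ -34 ✓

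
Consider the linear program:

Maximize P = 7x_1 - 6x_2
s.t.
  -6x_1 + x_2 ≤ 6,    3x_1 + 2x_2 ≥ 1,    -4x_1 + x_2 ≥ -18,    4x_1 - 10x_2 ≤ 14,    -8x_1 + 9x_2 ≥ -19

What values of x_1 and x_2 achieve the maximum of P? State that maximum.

Extreme points and P = 7x_1 - 6x_2:
  (-11/15, 8/5) → P = -221/15
  (1, -1) → P = 13
  (143/28, 17/7) → P = 593/28
  (16/11, -9/11) → P = 166/11
The feasible region is unbounded (it extends along (1, 4), (1, 6)), but P strictly decreases along every unbounded feasible direction, so there is no improving ray and the maximum is attained at a vertex.

The optimum lies where -4x_1 + x_2 = -18 and -8x_1 + 9x_2 = -19.
Solving simultaneously gives x_1 = 143/28, x_2 = 17/7.

x_1 = 143/28, x_2 = 17/7, maximum P = 593/28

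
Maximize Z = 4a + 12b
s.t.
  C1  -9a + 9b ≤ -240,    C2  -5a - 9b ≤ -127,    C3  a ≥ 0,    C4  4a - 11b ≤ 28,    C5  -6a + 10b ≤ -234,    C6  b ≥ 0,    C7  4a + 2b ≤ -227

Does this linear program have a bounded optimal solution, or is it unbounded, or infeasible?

The boundaries 4a - 11b = 28 and -6a + 10b = -234 meet at (1147/13, 384/13), but that point violates 4a + 2b ≤ -227. Every candidate vertex is excluded by some other constraint, so the feasible region is empty.

infeasible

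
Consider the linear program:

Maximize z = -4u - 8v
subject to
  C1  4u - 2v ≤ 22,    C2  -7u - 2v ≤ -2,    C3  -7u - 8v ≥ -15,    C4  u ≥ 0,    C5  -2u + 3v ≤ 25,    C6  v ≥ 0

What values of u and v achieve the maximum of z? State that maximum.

u = 2/7, v = 0, maximum z = -8/7

Vertices and z = -4u - 8v:
  (0, 1) → z = -8
  (2/7, 0) → z = -8/7
  (0, 15/8) → z = -15
  (15/7, 0) → z = -60/7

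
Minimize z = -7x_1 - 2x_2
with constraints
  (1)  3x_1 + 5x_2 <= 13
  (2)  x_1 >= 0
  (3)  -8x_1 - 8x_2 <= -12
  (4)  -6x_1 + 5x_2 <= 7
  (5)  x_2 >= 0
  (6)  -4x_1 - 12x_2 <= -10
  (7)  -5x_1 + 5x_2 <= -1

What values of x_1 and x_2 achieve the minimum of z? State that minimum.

x_1 = 13/3, x_2 = 0, minimum z = -91/3

Vertices and z = -7x_1 - 2x_2:
  (13/3, 0) → z = -91/3
  (7/4, 31/20) → z = -307/20
  (1, 1/2) → z = -8
  (17/20, 13/20) → z = -29/4
  (5/2, 0) → z = -35/2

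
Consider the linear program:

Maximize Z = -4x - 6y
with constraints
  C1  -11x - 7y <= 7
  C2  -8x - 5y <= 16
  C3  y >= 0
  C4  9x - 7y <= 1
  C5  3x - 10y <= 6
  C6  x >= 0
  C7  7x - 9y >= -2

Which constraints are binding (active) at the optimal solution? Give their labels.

Extreme points and Z = -4x - 6y:
  (1/9, 0) → Z = -4/9
  (0, 0) → Z = 0
  (23/32, 25/32) → Z = -121/16
  (0, 2/9) → Z = -4/3

The maximum is at (0, 0). Substituting into each constraint, equality holds for C3 and C6; the remaining constraints have slack.

C3 and C6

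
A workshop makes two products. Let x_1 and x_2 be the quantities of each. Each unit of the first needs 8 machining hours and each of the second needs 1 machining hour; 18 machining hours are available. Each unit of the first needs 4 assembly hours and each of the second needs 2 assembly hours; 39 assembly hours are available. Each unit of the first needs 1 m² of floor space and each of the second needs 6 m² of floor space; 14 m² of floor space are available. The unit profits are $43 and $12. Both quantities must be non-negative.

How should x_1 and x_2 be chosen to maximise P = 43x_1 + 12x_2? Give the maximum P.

x_1 = 2, x_2 = 2, maximum P = 110

Vertices and P = 43x_1 + 12x_2:
  (0, 0) → P = 0
  (0, 7/3) → P = 28
  (9/4, 0) → P = 387/4
  (2, 2) → P = 110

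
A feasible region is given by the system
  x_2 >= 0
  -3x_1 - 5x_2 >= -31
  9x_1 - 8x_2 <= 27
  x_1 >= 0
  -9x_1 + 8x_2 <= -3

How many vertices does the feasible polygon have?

4

The feasible vertices (each the meet of two boundaries and inside every other half-plane) are:
  (3, 0)
  (1/3, 0)
  (383/69, 66/23)
  (263/69, 90/23)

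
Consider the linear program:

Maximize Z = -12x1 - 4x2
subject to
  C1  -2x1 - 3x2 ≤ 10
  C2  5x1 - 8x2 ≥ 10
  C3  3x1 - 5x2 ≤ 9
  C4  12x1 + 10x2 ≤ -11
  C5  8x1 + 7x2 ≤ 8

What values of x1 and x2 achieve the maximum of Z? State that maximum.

x1 = -50/31, x2 = -70/31, maximum Z = 880/31

Vertices and Z = -12x1 - 4x2:
  (-50/31, -70/31) → Z = 880/31
  (-23/19, -48/19) → Z = 468/19
  (6/73, -175/146) → Z = 278/73
  (7/18, -47/30) → Z = 8/5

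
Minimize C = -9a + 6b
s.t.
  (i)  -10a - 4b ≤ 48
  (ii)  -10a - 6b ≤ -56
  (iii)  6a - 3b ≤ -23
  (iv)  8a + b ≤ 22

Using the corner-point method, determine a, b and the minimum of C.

Feasible corners and C = -9a + 6b:
  (-128/5, 52) → C = 2712/5
  (5/11, 283/33) → C = 521/11
  (43/30, 158/15) → C = 503/10
The feasible region is unbounded (it extends along (-1, 8), (-2, 5)), but C strictly increases along every unbounded feasible direction, so there is no improving ray and the minimum is attained at a vertex.

The optimum lies where -10a - 6b = -56 and 6a - 3b = -23.
Solving simultaneously gives a = 5/11, b = 283/33.

a = 5/11, b = 283/33, minimum C = 521/11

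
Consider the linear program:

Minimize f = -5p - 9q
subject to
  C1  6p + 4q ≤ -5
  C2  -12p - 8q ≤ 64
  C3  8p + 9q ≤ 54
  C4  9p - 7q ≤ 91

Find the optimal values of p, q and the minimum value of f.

p = -252/11, q = 290/11, minimum f = -1350/11

Vertices and f = -5p - 9q:
  (-261/22, 182/11) → f = -1971/22
  (329/78, -197/26) → f = 1837/39
  (-252/11, 290/11) → f = -1350/11
  (70/39, -139/13) → f = 3403/39

The optimum lies where -12p - 8q = 64 and 8p + 9q = 54.
Solving simultaneously gives p = -252/11, q = 290/11.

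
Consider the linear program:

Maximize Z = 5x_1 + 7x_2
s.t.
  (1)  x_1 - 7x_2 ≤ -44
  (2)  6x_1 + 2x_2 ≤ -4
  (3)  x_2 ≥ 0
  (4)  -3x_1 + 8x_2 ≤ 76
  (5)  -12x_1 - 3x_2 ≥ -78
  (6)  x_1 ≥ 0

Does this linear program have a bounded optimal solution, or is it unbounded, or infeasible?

infeasible

The boundaries x_1 - 7x_2 = -44 and 6x_1 + 2x_2 = -4 meet at (-29/11, 65/11), but that point violates x_1 ≥ 0. Every candidate vertex is excluded by some other constraint, so the feasible region is empty.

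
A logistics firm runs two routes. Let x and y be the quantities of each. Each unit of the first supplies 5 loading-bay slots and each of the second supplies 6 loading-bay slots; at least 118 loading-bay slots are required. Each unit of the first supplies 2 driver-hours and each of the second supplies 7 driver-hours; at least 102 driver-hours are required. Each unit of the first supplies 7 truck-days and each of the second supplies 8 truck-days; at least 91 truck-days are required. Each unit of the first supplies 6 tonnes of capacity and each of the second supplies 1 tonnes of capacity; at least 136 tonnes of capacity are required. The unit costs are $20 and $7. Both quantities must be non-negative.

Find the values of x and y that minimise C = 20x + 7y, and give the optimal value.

x = 85/4, y = 17/2, minimum C = 969/2

The feasible region is unbounded (it extends along (0, 1), (1, 0)), but C strictly increases along every unbounded feasible direction, so there is no improving ray and the minimum is attained at a vertex.

The binding constraints are 2x + 7y = 102 and 6x + y = 136.
Solving simultaneously gives x = 85/4, y = 17/2.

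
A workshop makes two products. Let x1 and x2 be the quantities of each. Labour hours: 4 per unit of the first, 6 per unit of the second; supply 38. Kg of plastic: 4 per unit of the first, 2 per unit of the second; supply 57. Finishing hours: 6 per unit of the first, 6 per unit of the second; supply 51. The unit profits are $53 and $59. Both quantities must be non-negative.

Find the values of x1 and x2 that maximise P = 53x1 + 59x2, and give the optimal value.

x1 = 13/2, x2 = 2, maximum P = 925/2

The binding constraints are 4x1 + 6x2 = 38 and 6x1 + 6x2 = 51.
Solving simultaneously gives x1 = 13/2, x2 = 2.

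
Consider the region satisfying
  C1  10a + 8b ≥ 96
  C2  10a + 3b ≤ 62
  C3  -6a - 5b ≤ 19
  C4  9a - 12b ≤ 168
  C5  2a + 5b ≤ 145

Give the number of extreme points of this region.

Intersecting each pair of boundary lines and keeping only the points that satisfy every inequality leaves:
  (104/25, 34/5)
  (-20, 37)
  (-125/44, 663/22)

3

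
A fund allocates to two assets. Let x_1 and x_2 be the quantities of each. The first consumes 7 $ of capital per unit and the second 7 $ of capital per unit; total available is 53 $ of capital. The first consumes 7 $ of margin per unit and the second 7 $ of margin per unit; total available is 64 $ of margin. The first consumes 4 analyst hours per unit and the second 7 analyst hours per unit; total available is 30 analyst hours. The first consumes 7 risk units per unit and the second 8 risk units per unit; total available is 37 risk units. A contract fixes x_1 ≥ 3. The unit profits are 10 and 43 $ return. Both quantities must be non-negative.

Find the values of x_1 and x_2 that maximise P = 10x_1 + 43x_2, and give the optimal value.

x_1 = 3, x_2 = 2, maximum P = 116

Corner points and P = 10x_1 + 43x_2:
  (37/7, 0) → P = 370/7
  (3, 0) → P = 30
  (3, 2) → P = 116

The binding constraints are 7x_1 + 8x_2 = 37 and x_1 = 3.
Solving simultaneously gives x_1 = 3, x_2 = 2.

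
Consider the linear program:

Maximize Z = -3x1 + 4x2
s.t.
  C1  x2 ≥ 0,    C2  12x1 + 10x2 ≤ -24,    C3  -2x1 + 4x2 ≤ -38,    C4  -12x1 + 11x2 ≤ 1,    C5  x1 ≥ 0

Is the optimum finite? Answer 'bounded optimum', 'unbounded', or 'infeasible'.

The boundaries x2 = 0 and -2x1 + 4x2 = -38 meet at (19, 0), but that point violates 12x1 + 10x2 ≤ -24. Every candidate vertex is excluded by some other constraint, so the feasible region is empty.

infeasible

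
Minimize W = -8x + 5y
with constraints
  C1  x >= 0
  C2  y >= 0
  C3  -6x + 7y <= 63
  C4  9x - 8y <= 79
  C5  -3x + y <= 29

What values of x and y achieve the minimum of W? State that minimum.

Feasible corners and W = -8x + 5y:
  (0, 0) → W = 0
  (0, 9) → W = 45
  (79/9, 0) → W = -632/9
  (1057/15, 347/5) → W = -3251/15

At the optimal vertex, -6x + 7y = 63 and 9x - 8y = 79.
Solving simultaneously gives x = 1057/15, y = 347/5.

x = 1057/15, y = 347/5, minimum W = -3251/15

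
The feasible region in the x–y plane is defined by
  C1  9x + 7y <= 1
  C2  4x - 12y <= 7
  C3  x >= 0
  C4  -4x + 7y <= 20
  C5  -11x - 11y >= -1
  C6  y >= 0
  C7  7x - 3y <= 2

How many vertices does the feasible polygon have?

The feasible vertices (each the meet of two boundaries and inside every other half-plane) are:
  (0, 1/11)
  (0, 0)
  (1/11, 0)

3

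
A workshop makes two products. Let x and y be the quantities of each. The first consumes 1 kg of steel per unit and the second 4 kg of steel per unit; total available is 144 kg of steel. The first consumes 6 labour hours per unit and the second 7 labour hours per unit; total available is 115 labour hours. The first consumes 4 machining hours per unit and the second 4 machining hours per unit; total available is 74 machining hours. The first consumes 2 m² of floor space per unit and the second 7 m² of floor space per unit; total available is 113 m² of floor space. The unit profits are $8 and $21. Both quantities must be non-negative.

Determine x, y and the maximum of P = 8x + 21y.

Feasible corners and P = 8x + 21y:
  (0, 0) → P = 0
  (0, 113/7) → P = 339
  (37/2, 0) → P = 148
  (29/2, 4) → P = 200
  (1/2, 16) → P = 340

x = 1/2, y = 16, maximum P = 340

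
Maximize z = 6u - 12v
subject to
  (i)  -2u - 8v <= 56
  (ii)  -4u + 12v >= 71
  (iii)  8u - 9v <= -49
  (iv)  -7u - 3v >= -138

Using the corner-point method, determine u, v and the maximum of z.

u = 17/20, v = 31/5, maximum z = -693/10

Feasible corners and z = 6u - 12v:
  (-155/7, -41/28) → z = -807/7
  (17/20, 31/5) → z = -693/10
  (365/29, 1447/87) → z = -3598/29
The feasible region is unbounded (it extends along (-3, 7), (-4, 1)), but z strictly decreases along every unbounded feasible direction, so there is no improving ray and the maximum is attained at a vertex.

The optimum lies where -4u + 12v = 71 and 8u - 9v = -49.
Solving simultaneously gives u = 17/20, v = 31/5.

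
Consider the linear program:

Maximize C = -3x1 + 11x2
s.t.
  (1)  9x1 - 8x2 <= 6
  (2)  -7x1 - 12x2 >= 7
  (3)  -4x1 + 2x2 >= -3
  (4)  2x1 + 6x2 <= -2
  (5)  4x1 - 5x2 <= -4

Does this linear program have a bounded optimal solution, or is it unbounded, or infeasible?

unbounded

From the feasible point (-1, 0), moving in the direction (-6, 2) keeps every constraint satisfied while C increases without bound.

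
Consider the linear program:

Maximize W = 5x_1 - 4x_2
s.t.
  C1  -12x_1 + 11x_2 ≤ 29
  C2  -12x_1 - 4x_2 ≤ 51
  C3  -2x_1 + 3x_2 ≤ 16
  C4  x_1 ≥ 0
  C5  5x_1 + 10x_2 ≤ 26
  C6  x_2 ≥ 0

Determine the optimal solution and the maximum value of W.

x_1 = 26/5, x_2 = 0, maximum W = 26

At the optimal vertex, 5x_1 + 10x_2 = 26 and x_2 = 0.
Solving simultaneously gives x_1 = 26/5, x_2 = 0.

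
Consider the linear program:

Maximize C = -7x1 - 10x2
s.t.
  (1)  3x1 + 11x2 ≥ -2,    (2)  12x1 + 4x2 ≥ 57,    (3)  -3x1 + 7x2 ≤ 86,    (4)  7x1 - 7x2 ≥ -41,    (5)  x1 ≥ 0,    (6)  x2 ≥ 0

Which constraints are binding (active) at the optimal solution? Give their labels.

(2) and (6)

Vertices and C = -7x1 - 10x2:
  (235/112, 891/112) → C = -10555/112
  (19/4, 0) → C = -133/4
  (45/4, 479/28) → C = -6995/28
The feasible region is unbounded (it extends along (7, 3), (1, 0)), but C strictly decreases along every unbounded feasible direction, so there is no improving ray and the maximum is attained at a vertex.

The maximum is at (19/4, 0). Substituting into each constraint, equality holds for (2) and (6); the remaining constraints have slack.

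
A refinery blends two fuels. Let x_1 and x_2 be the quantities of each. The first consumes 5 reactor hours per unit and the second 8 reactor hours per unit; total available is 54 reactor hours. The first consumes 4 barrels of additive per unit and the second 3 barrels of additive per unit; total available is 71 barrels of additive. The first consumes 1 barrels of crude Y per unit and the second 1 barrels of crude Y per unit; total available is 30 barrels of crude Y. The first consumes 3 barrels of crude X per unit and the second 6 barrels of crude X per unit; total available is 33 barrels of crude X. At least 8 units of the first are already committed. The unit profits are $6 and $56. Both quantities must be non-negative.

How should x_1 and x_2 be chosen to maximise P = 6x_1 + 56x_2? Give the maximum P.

x_1 = 8, x_2 = 3/2, maximum P = 132

Vertices and P = 6x_1 + 56x_2:
  (54/5, 0) → P = 324/5
  (8, 0) → P = 48
  (10, 1/2) → P = 88
  (8, 3/2) → P = 132

The optimum lies where 3x_1 + 6x_2 = 33 and x_1 = 8.
Solving simultaneously gives x_1 = 8, x_2 = 3/2.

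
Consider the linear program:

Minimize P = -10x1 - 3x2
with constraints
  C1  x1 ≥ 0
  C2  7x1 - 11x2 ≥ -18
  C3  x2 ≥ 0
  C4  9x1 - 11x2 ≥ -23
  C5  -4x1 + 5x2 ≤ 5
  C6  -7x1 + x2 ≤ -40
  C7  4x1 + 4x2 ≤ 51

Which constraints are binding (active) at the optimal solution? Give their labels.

C3 and C7

Vertices and P = -10x1 - 3x2:
  (229/35, 29/5) → P = -2899/35
  (163/24, 143/24) → P = -2059/24
  (40/7, 0) → P = -400/7
  (51/4, 0) → P = -255/2

The minimum is at (51/4, 0). Substituting into each constraint, equality holds for C3 and C7; the remaining constraints have slack.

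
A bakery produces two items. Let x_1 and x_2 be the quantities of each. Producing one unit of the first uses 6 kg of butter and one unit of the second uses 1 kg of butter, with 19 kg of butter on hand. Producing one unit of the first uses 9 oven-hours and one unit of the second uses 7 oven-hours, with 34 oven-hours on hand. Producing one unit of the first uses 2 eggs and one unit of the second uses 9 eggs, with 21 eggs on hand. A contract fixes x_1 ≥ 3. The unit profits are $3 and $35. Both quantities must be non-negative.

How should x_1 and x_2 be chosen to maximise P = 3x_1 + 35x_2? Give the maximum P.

x_1 = 3, x_2 = 1, maximum P = 44

At the optimal vertex, 6x_1 + x_2 = 19 and 9x_1 + 7x_2 = 34.
Solving simultaneously gives x_1 = 3, x_2 = 1.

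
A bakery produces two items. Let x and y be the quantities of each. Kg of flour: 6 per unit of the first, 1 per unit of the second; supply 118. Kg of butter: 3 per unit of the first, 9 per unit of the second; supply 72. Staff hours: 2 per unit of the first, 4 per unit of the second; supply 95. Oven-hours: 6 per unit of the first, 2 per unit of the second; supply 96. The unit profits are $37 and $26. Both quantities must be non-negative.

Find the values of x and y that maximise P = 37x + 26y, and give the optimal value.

Extreme points and P = 37x + 26y:
  (0, 0) → P = 0
  (0, 8) → P = 208
  (16, 0) → P = 592
  (15, 3) → P = 633

x = 15, y = 3, maximum P = 633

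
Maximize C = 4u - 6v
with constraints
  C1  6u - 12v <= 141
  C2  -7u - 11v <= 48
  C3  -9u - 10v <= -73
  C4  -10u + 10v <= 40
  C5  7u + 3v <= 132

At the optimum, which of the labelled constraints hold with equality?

Feasible corners and C = 4u - 6v:
  (381/28, -277/56) → C = 2355/28
  (669/34, -65/34) → C = 1533/17
  (33/19, 109/19) → C = -522/19
  (12, 16) → C = -48

The maximum is at (669/34, -65/34). Substituting into each constraint, equality holds for C1 and C5; the remaining constraints have slack.

C1 and C5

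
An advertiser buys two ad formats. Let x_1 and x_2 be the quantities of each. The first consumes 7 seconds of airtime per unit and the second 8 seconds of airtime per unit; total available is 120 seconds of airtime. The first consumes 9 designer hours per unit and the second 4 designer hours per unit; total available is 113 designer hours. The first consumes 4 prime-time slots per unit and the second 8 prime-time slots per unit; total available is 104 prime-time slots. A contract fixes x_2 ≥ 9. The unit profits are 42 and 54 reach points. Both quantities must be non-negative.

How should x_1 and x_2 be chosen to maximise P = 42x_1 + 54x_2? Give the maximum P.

x_1 = 16/3, x_2 = 31/3, maximum P = 782

Extreme points and P = 42x_1 + 54x_2:
  (0, 13) → P = 702
  (0, 9) → P = 486
  (16/3, 31/3) → P = 782
  (48/7, 9) → P = 774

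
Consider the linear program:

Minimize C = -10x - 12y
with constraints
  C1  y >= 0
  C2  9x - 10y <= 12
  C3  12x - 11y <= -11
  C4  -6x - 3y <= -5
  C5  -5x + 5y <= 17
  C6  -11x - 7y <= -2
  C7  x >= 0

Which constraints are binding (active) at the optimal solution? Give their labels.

Vertices and C = -10x - 12y:
  (11/51, 21/17) → C = -866/51
  (132/5, 149/5) → C = -3108/5
  (0, 5/3) → C = -20
  (0, 17/5) → C = -204/5

The minimum is at (132/5, 149/5). Substituting into each constraint, equality holds for C3 and C5; the remaining constraints have slack.

C3 and C5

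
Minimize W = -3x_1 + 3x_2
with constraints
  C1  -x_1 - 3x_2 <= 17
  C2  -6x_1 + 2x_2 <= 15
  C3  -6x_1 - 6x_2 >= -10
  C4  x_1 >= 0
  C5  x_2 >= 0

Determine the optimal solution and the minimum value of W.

x_1 = 5/3, x_2 = 0, minimum W = -5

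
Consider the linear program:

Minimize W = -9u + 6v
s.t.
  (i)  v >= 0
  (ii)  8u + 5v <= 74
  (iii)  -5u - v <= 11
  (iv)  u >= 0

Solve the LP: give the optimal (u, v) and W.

At the optimal vertex, v = 0 and 8u + 5v = 74.
Solving simultaneously gives u = 37/4, v = 0.

u = 37/4, v = 0, minimum W = -333/4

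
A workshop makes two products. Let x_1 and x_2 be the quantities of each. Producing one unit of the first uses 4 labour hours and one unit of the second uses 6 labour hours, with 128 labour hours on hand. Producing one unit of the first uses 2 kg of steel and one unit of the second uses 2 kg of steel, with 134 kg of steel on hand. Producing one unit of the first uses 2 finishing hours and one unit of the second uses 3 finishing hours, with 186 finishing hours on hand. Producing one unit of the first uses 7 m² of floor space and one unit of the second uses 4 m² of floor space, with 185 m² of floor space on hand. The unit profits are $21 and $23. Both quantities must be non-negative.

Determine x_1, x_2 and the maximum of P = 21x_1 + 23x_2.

Extreme points and P = 21x_1 + 23x_2:
  (0, 0) → P = 0
  (0, 64/3) → P = 1472/3
  (185/7, 0) → P = 555
  (23, 6) → P = 621

x_1 = 23, x_2 = 6, maximum P = 621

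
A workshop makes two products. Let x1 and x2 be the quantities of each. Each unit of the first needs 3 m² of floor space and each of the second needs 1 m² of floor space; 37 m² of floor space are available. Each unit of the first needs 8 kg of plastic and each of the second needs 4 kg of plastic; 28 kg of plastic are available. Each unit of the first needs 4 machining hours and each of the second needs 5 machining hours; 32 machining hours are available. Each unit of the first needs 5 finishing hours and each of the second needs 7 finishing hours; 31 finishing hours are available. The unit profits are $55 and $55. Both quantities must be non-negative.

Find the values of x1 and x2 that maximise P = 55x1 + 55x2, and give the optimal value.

x1 = 2, x2 = 3, maximum P = 275

The binding constraints are 8x1 + 4x2 = 28 and 5x1 + 7x2 = 31.
Solving simultaneously gives x1 = 2, x2 = 3.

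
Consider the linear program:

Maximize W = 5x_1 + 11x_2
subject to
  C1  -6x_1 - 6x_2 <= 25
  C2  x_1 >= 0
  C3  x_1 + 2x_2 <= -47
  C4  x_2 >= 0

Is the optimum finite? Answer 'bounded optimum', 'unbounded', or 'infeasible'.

infeasible

The boundaries -6x_1 - 6x_2 = 25 and x_1 + 2x_2 = -47 meet at (116/3, -257/6), but that point violates x_2 ≥ 0. Every candidate vertex is excluded by some other constraint, so the feasible region is empty.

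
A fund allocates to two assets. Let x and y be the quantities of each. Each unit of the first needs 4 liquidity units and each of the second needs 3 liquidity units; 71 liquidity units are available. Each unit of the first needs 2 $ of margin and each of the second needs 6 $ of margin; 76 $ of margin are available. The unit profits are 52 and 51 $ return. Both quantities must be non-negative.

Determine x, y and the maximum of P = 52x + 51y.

Extreme points and P = 52x + 51y:
  (0, 0) → P = 0
  (0, 38/3) → P = 646
  (71/4, 0) → P = 923
  (11, 9) → P = 1031

The binding constraints are 4x + 3y = 71 and 2x + 6y = 76.
Solving simultaneously gives x = 11, y = 9.

x = 11, y = 9, maximum P = 1031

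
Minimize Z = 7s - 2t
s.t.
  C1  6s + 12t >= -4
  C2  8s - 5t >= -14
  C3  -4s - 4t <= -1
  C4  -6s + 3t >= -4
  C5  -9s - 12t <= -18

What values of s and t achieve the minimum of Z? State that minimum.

s = -26/47, t = 90/47, minimum Z = -362/47

Corner points and Z = 7s - 2t:
  (31/3, 58/3) → Z = 101/3
  (-26/47, 90/47) → Z = -362/47
  (34/33, 8/11) → Z = 190/33

The binding constraints are 8s - 5t = -14 and -9s - 12t = -18.
Solving simultaneously gives s = -26/47, t = 90/47.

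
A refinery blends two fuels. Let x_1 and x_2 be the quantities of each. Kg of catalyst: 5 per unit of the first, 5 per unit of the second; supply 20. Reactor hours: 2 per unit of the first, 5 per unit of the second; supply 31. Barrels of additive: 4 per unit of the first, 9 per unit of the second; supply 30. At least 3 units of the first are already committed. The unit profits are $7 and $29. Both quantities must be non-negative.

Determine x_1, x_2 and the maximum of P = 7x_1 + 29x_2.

The optimum lies where 5x_1 + 5x_2 = 20 and x_1 = 3.
Solving simultaneously gives x_1 = 3, x_2 = 1.

x_1 = 3, x_2 = 1, maximum P = 50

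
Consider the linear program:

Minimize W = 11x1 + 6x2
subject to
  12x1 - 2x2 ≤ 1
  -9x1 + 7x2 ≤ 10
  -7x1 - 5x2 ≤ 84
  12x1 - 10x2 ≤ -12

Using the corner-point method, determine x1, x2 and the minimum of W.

x1 = -8/3, x2 = -2, minimum W = -124/3

Vertices and W = 11x1 + 6x2:
  (9/22, 43/22) → W = 357/22
  (17/48, 13/8) → W = 655/48
  (-8/3, -2) → W = -124/3

The optimum lies where -9x1 + 7x2 = 10 and 12x1 - 10x2 = -12.
Solving simultaneously gives x1 = -8/3, x2 = -2.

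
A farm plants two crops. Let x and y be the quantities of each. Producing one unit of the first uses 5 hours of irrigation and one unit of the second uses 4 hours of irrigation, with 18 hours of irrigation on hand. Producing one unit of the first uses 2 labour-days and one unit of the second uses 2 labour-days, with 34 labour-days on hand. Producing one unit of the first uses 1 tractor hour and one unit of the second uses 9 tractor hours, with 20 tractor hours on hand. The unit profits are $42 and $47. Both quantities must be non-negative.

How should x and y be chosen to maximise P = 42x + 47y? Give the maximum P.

x = 2, y = 2, maximum P = 178

Extreme points and P = 42x + 47y:
  (0, 0) → P = 0
  (0, 20/9) → P = 940/9
  (18/5, 0) → P = 756/5
  (2, 2) → P = 178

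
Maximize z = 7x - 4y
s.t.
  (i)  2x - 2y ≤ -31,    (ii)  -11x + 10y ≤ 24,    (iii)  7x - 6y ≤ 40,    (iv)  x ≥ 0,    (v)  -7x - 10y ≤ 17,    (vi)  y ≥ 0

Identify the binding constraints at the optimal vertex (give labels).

Vertices and z = 7x - 4y:
  (131, 293/2) → z = 331
  (133, 297/2) → z = 337
  (136, 152) → z = 344

The maximum is at (136, 152). Substituting into each constraint, equality holds for (ii) and (iii); the remaining constraints have slack.

(ii) and (iii)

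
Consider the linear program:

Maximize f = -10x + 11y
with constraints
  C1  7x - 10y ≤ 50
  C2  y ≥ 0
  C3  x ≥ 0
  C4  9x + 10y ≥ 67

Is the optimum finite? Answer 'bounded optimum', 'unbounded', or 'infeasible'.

From the feasible point (117/16, 19/160), moving in the direction (0, 1) keeps every constraint satisfied while f increases without bound.

unbounded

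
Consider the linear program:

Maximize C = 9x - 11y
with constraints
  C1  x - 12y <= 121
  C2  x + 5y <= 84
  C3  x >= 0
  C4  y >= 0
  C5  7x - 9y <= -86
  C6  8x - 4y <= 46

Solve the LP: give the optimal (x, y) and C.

Extreme points and C = 9x - 11y:
  (0, 84/5) → C = -924/5
  (163/22, 337/22) → C = -1120/11
  (0, 86/9) → C = -946/9

x = 163/22, y = 337/22, maximum C = -1120/11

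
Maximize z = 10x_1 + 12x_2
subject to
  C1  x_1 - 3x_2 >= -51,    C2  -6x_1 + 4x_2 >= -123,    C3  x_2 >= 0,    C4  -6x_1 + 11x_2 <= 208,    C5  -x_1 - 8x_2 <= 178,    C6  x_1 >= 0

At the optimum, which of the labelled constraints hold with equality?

C1 and C2

Extreme points and z = 10x_1 + 12x_2:
  (573/14, 429/14) → z = 777
  (0, 17) → z = 204
  (41/2, 0) → z = 205
  (0, 0) → z = 0

The maximum is at (573/14, 429/14). Substituting into each constraint, equality holds for C1 and C2; the remaining constraints have slack.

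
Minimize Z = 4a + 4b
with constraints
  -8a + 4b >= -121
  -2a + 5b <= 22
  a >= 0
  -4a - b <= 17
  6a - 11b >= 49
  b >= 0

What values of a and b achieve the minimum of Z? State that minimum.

Corner points and Z = 4a + 4b:
  (1135/64, 167/32) → Z = 1469/16
  (121/8, 0) → Z = 121/2
  (49/6, 0) → Z = 98/3

a = 49/6, b = 0, minimum Z = 98/3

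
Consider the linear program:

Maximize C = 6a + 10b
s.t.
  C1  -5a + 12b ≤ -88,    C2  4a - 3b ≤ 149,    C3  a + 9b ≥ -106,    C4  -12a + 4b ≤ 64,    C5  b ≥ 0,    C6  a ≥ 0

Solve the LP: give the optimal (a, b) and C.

Vertices and C = 6a + 10b:
  (508/11, 131/11) → C = 4358/11
  (88/5, 0) → C = 528/5
  (149/4, 0) → C = 447/2

a = 508/11, b = 131/11, maximum C = 4358/11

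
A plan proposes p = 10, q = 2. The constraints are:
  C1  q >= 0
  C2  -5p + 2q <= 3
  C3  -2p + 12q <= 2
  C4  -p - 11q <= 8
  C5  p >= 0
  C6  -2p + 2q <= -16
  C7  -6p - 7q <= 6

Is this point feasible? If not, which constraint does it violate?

not feasible — violates C3

Constraint C3: -2p + 12q = 4, which is not ≤ 2. All other constraints are satisfied.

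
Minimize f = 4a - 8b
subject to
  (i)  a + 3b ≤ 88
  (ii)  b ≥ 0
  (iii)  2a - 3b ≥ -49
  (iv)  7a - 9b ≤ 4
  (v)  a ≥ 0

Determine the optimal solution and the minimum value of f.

Feasible corners and f = 4a - 8b:
  (13, 25) → f = -148
  (134/5, 102/5) → f = -56
  (4/7, 0) → f = 16/7
  (0, 0) → f = 0
  (0, 49/3) → f = -392/3

a = 13, b = 25, minimum f = -148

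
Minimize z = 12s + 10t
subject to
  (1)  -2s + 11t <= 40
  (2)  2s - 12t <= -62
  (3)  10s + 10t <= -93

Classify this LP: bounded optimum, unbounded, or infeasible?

The boundaries -2s + 11t = 40 and 2s - 12t = -62 meet at (101, 22), but that point violates 10s + 10t ≤ -93. Every candidate vertex is excluded by some other constraint, so the feasible region is empty.

infeasible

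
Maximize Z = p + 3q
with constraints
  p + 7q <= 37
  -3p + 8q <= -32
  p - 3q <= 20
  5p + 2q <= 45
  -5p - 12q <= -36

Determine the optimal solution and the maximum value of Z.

Corner points and Z = p + 3q:
  (212/23, -25/46) → Z = 349/46
  (168/19, -13/19) → Z = 129/19
  (234/25, -9/10) → Z = 333/50

At the optimal vertex, -3p + 8q = -32 and 5p + 2q = 45.
Solving simultaneously gives p = 212/23, q = -25/46.

p = 212/23, q = -25/46, maximum Z = 349/46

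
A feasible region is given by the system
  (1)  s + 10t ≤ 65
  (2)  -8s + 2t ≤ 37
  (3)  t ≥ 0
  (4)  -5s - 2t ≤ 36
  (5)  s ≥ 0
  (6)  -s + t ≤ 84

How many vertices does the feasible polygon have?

3

Intersecting each pair of boundary lines and keeping only the points that satisfy every inequality leaves:
  (65, 0)
  (0, 13/2)
  (0, 0)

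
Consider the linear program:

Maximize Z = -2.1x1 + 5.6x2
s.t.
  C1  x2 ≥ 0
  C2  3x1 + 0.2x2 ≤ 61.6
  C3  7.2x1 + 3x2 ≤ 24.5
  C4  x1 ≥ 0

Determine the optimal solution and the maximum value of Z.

x1 = 0, x2 = 49/6, maximum Z = 686/15

Vertices and Z = -2.1x1 + 5.6x2:
  (245/72, 0) → Z = -343/48
  (0, 0) → Z = 0
  (0, 49/6) → Z = 686/15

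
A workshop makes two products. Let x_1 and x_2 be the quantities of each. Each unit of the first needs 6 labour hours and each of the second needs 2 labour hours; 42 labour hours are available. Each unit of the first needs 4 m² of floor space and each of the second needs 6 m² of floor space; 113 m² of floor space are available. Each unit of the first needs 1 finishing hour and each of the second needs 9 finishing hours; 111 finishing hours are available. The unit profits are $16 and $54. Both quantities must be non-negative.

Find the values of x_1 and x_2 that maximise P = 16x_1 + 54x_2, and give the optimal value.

x_1 = 3, x_2 = 12, maximum P = 696

Feasible corners and P = 16x_1 + 54x_2:
  (0, 0) → P = 0
  (0, 37/3) → P = 666
  (7, 0) → P = 112
  (3, 12) → P = 696

The optimum lies where 6x_1 + 2x_2 = 42 and x_1 + 9x_2 = 111.
Solving simultaneously gives x_1 = 3, x_2 = 12.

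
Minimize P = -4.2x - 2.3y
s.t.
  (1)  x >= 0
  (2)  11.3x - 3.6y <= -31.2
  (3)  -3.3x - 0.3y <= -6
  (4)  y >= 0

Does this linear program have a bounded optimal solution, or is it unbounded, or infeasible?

unbounded

From the feasible point (0, 20), moving in the direction (0, 1) keeps every constraint satisfied while P decreases without bound.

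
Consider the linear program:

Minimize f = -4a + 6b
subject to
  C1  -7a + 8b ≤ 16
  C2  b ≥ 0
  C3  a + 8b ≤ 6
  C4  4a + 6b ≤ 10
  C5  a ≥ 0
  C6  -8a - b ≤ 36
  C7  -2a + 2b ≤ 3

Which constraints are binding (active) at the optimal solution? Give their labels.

Vertices and f = -4a + 6b:
  (5/2, 0) → f = -10
  (0, 0) → f = 0
  (22/13, 7/13) → f = -46/13
  (0, 3/4) → f = 9/2

The minimum is at (5/2, 0). Substituting into each constraint, equality holds for C2 and C4; the remaining constraints have slack.

C2 and C4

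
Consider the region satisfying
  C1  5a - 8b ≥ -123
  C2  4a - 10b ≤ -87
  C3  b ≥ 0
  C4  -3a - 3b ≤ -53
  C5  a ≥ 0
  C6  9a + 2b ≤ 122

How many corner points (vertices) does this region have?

4

Of the 15 pairwise boundary intersections, those satisfying every inequality are:
  (55/39, 634/39)
  (365/41, 1717/82)
  (269/42, 473/42)
  (523/49, 1271/98)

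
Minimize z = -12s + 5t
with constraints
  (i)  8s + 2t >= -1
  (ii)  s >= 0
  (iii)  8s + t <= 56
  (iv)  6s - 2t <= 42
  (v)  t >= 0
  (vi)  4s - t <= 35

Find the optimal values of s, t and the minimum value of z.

Extreme points and z = -12s + 5t:
  (0, 56) → z = 280
  (0, 0) → z = 0
  (7, 0) → z = -84

At the optimal vertex, 8s + t = 56 and 6s - 2t = 42.
Solving simultaneously gives s = 7, t = 0.

s = 7, t = 0, minimum z = -84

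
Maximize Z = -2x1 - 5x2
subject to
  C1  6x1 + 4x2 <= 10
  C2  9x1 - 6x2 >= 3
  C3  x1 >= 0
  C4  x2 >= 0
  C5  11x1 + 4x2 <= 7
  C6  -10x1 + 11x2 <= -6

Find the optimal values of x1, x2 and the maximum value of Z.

x1 = 3/5, x2 = 0, maximum Z = -6/5

Extreme points and Z = -2x1 - 5x2:
  (7/11, 0) → Z = -14/11
  (3/5, 0) → Z = -6/5
  (101/161, 4/161) → Z = -222/161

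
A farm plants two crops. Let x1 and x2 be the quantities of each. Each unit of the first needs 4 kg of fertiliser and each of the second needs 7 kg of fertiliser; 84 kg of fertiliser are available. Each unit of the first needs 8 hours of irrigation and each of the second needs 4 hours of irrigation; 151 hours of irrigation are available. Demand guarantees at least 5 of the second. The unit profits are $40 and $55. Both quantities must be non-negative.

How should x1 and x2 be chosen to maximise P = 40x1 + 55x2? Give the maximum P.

Vertices and P = 40x1 + 55x2:
  (0, 12) → P = 660
  (0, 5) → P = 275
  (49/4, 5) → P = 765

At the optimal vertex, 4x1 + 7x2 = 84 and x2 = 5.
Solving simultaneously gives x1 = 49/4, x2 = 5.

x1 = 49/4, x2 = 5, maximum P = 765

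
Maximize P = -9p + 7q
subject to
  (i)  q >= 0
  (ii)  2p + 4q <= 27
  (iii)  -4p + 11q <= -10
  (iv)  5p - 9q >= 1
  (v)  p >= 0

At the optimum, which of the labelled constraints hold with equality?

(i) and (iii)

Feasible corners and P = -9p + 7q:
  (27/2, 0) → P = -243/2
  (5/2, 0) → P = -45/2
  (337/38, 44/19) → P = -2417/38

The maximum is at (5/2, 0). Substituting into each constraint, equality holds for (i) and (iii); the remaining constraints have slack.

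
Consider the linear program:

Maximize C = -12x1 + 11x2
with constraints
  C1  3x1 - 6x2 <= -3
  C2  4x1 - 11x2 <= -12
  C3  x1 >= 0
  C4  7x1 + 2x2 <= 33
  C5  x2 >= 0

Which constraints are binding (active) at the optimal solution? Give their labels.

Vertices and C = -12x1 + 11x2:
  (0, 12/11) → C = 12
  (339/85, 216/85) → C = -1692/85
  (0, 33/2) → C = 363/2

The maximum is at (0, 33/2). Substituting into each constraint, equality holds for C3 and C4; the remaining constraints have slack.

C3 and C4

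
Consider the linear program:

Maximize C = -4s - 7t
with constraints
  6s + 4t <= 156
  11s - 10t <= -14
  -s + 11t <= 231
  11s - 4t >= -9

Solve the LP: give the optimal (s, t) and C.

s = -17/33, t = 5/6, maximum C = -83/22

Extreme points and C = -4s - 7t:
  (188/13, 225/13) → C = -179
  (396/35, 771/35) → C = -6981/35
  (-17/33, 5/6) → C = -83/22
  (275/39, 844/39) → C = -2336/13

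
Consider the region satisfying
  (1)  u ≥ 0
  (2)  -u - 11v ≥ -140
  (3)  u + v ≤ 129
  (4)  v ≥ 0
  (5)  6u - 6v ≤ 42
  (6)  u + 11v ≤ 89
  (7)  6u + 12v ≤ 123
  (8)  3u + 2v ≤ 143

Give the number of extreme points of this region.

Of the 27 pairwise boundary intersections, those satisfying every inequality are:
  (0, 0)
  (0, 89/11)
  (7, 0)
  (23/2, 9/2)
  (95/18, 137/18)

5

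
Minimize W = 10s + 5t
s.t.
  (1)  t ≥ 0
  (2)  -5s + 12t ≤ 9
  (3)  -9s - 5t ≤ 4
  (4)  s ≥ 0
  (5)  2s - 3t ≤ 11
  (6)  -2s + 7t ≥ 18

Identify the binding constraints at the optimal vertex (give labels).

(2) and (6)

Extreme points and W = 10s + 5t:
  (53/3, 73/9) → W = 1955/9
  (153/11, 72/11) → W = 1890/11
  (131/8, 29/4) → W = 200

The minimum is at (153/11, 72/11). Substituting into each constraint, equality holds for (2) and (6); the remaining constraints have slack.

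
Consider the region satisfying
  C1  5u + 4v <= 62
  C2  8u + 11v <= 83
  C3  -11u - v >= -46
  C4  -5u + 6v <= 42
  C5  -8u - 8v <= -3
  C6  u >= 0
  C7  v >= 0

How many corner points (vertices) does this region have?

Of the 21 pairwise boundary intersections, those satisfying every inequality are:
  (423/113, 545/113)
  (36/103, 751/103)
  (46/11, 0)
  (0, 7)
  (0, 3/8)
  (3/8, 0)

6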